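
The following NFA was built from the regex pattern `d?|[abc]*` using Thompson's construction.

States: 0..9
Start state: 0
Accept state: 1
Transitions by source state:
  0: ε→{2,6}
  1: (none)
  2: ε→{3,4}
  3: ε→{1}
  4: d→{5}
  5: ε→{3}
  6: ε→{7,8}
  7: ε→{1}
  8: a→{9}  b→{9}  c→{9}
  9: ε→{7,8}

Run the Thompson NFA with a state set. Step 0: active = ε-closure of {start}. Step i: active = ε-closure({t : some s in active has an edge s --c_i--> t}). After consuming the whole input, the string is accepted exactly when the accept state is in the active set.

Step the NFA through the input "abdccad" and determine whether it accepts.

Answer: REJECT

Derivation:
initial (ε-close {0}): {0,1,2,3,4,6,7,8}
'a' @ 1: {1,7,8,9}  (accept∈set)
'b' @ 2: {1,7,8,9}  (accept∈set)
'd' @ 3: {}  — state set empty
rest 'ccad' ignored (set empty)
after full input: {}  (accept=1 not in)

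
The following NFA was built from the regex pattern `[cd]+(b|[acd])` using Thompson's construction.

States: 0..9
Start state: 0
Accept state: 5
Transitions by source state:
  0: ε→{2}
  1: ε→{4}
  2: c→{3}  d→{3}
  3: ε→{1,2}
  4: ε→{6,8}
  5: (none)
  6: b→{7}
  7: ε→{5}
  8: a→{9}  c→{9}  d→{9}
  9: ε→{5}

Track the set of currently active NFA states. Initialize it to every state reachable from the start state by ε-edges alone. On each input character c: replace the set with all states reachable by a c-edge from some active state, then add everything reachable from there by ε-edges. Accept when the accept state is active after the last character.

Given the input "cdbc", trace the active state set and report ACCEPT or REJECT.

initial (ε-close {0}): {0,2}
'c' @ 1: {1,2,3,4,6,8}
'd' @ 2: {1,2,3,4,5,6,8,9}  ✓accept
'b' @ 3: {5,7}  ✓accept
'c' @ 4: {}  — no active states
end set {} — state 5 not in

Answer: REJECT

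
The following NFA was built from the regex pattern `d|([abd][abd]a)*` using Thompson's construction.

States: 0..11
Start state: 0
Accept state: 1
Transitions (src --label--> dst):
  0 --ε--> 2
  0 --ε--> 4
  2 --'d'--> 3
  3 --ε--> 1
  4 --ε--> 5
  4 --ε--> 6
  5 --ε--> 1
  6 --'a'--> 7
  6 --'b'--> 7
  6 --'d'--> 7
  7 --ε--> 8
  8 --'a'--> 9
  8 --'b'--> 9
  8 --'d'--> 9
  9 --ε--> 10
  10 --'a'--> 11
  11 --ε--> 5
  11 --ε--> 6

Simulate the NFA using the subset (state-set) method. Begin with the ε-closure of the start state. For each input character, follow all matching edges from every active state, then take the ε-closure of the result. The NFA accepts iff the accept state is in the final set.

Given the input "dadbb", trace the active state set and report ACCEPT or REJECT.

start: ε-closure({0}) = {0,1,2,4,5,6}
'd' @ 1: {1,3,7,8}  (accept∈set)
'a' @ 2: {9,10}
'd' @ 3: {}  — state set empty
rest 'bb' ignored (set empty)
final: {}; accept 1 not in set

Answer: REJECT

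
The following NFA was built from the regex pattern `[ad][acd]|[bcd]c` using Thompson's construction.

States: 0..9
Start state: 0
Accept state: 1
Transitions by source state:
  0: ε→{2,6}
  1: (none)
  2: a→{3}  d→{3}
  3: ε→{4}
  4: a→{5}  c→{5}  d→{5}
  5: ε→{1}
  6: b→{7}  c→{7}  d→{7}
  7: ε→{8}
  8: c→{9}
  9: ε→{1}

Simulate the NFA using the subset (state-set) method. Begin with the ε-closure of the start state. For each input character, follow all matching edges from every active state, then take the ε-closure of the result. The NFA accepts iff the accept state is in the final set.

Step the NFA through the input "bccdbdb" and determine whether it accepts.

Answer: REJECT

Steps:
start: ε-closure({0}) = {0,2,6}
'b' @ 1: {7,8}
'c' @ 2: {1,9}  (accept∈set)
'c' @ 3: {}  — state set empty
rest 'dbdb' ignored (set empty)
after full input: {}  (accept=1 not in)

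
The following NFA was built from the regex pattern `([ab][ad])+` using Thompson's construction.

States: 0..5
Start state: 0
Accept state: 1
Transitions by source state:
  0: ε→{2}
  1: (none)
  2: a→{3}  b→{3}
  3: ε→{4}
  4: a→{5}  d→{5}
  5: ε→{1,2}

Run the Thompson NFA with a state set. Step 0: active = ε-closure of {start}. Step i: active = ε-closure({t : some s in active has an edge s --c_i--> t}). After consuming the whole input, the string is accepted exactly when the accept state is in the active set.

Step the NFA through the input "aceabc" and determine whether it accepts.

Answer: REJECT

Steps:
S₀ = ε-closure({0}) = {0,2}
'a' @ 1: {3,4}
'c' @ 2: {}  — no active states
rest 'eabc' ignored (set empty)
end set {} — state 1 not in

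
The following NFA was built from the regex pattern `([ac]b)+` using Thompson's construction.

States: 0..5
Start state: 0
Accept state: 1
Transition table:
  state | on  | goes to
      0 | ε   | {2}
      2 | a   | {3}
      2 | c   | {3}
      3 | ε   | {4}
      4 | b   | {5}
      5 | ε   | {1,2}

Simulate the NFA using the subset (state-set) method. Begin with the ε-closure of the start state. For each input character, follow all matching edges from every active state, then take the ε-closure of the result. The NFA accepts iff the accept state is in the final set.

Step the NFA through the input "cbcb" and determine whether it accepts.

S₀ = ε-closure({0}) = {0,2}
'c' @ 1: {3,4}
'b' @ 2: {1,2,5}  (accept∈set)
'c' @ 3: {3,4}
'b' @ 4: {1,2,5}  (accept∈set)
final: {1,2,5}; accept 1 in set

Answer: ACCEPT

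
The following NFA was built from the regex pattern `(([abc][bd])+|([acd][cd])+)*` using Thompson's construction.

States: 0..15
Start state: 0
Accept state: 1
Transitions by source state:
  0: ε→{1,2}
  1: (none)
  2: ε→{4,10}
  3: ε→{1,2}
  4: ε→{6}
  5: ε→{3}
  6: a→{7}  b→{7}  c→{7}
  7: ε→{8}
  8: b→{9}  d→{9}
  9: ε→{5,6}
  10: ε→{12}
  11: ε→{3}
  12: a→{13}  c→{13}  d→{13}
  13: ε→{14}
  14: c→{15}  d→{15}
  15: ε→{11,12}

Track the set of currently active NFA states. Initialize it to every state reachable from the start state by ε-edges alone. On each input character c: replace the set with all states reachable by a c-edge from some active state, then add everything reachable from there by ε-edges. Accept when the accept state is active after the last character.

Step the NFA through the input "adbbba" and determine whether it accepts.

initial (ε-close {0}): {0,1,2,4,6,10,12}
'a' @ 1: {7,8,13,14}
'd' @ 2: {1,2,3,4,5,6,9,10,11,12,15}  [accepting]
'b' @ 3: {7,8}
'b' @ 4: {1,2,3,4,5,6,9,10,12}  [accepting]
'b' @ 5: {7,8}
'a' @ 6: {}  — dead — no transitions
final: {}; accept 1 not in set

Answer: REJECT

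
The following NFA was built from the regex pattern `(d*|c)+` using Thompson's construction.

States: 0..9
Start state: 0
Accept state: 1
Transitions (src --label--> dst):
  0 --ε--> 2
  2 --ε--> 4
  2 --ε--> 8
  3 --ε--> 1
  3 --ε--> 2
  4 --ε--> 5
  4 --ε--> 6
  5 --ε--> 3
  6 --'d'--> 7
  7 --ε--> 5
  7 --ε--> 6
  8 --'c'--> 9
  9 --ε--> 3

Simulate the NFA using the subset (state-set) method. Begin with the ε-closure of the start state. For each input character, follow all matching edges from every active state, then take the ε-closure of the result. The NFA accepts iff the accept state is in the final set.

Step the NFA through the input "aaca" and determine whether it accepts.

S₀ = ε-closure({0}) = {0,1,2,3,4,5,6,8}
'a' @ 1: {}  — dead — no transitions
rest 'aca' ignored (set empty)
final: {}; accept 1 not in set

Answer: REJECT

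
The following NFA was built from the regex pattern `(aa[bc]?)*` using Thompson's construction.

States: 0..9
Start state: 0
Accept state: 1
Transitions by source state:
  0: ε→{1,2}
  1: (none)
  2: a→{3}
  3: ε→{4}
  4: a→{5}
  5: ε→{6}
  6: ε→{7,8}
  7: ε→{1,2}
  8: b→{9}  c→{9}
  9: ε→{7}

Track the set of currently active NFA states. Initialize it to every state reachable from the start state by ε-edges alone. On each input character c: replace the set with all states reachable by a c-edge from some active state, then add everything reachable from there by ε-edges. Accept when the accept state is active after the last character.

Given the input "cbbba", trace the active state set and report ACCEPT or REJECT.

Answer: REJECT

Steps:
initial (ε-close {0}): {0,1,2}
'c' @ 1: {}  — state set empty
rest 'bbba' ignored (set empty)
final: {}; accept 1 not in set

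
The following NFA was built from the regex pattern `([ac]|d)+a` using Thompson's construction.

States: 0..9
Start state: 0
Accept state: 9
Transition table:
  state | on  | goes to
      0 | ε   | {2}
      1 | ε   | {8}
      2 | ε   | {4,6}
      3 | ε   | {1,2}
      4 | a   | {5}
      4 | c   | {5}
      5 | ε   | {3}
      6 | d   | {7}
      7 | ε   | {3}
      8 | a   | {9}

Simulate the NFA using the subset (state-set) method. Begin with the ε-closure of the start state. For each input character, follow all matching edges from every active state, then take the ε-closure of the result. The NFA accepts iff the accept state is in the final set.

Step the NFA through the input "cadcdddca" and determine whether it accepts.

Answer: ACCEPT

Trace:
S₀ = ε-closure({0}) = {0,2,4,6}
'c' @ 1: {1,2,3,4,5,6,8}
'a' @ 2: {1,2,3,4,5,6,8,9}  [accepting]
'd' @ 3: {1,2,3,4,6,7,8}
'c' @ 4: {1,2,3,4,5,6,8}
'd' @ 5: {1,2,3,4,6,7,8}
'd' @ 6: {1,2,3,4,6,7,8}
'd' @ 7: {1,2,3,4,6,7,8}
'c' @ 8: {1,2,3,4,5,6,8}
'a' @ 9: {1,2,3,4,5,6,8,9}  [accepting]
final: {1,2,3,4,5,6,8,9}; accept 9 in set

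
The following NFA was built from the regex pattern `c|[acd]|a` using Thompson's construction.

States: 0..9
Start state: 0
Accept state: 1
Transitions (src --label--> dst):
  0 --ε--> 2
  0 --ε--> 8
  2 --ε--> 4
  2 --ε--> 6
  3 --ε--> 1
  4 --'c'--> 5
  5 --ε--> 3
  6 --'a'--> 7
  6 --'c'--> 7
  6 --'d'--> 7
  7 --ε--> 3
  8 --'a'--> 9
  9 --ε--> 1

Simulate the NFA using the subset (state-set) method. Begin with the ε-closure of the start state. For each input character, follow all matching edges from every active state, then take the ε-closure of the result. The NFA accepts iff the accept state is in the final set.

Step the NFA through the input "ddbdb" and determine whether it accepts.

Answer: REJECT

Steps:
initial (ε-close {0}): {0,2,4,6,8}
'd' @ 1: {1,3,7}  ✓accept
'd' @ 2: {}  — state set empty
rest 'bdb' ignored (set empty)
final: {}; accept 1 not in set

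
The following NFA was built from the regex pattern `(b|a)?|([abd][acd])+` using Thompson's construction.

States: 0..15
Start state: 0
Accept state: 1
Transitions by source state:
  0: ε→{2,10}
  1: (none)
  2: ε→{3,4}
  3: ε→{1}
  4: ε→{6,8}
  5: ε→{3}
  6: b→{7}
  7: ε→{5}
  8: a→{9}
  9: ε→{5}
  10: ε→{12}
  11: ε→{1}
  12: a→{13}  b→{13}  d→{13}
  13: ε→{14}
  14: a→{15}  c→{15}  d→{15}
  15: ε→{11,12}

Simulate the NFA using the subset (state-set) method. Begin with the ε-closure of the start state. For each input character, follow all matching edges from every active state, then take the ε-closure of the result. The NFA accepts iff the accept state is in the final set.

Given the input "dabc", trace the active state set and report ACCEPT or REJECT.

Answer: ACCEPT

Derivation:
S₀ = ε-closure({0}) = {0,1,2,3,4,6,8,10,12}
'd' @ 1: {13,14}
'a' @ 2: {1,11,12,15}  [accepting]
'b' @ 3: {13,14}
'c' @ 4: {1,11,12,15}  [accepting]
after full input: {1,11,12,15}  (accept=1 in)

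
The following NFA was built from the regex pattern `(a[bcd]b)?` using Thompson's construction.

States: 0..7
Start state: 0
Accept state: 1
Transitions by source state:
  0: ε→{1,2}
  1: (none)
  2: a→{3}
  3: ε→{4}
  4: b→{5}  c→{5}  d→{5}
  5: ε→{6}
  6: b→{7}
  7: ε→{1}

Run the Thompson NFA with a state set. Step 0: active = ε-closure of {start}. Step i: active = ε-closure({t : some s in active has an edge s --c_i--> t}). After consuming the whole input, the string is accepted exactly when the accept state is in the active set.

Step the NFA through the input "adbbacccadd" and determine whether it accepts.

Answer: REJECT

Trace:
start: ε-closure({0}) = {0,1,2}
'a' @ 1: {3,4}
'd' @ 2: {5,6}
'b' @ 3: {1,7}  (accept∈set)
'b' @ 4: {}  — state set empty
rest 'acccadd' ignored (set empty)
after full input: {}  (accept=1 not in)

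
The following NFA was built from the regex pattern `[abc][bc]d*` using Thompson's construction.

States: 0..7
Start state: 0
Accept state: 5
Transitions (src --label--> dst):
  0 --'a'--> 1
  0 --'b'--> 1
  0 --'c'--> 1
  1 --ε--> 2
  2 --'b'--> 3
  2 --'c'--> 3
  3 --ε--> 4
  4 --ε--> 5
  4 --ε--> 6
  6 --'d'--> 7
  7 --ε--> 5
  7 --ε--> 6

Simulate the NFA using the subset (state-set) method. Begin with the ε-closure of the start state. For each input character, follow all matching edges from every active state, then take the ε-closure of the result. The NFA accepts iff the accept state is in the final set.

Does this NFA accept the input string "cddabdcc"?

Answer: REJECT

Derivation:
start: ε-closure({0}) = {0}
'c' @ 1: {1,2}
'd' @ 2: {}  — dead — no transitions
rest 'dabdcc' ignored (set empty)
final: {}; accept 5 not in set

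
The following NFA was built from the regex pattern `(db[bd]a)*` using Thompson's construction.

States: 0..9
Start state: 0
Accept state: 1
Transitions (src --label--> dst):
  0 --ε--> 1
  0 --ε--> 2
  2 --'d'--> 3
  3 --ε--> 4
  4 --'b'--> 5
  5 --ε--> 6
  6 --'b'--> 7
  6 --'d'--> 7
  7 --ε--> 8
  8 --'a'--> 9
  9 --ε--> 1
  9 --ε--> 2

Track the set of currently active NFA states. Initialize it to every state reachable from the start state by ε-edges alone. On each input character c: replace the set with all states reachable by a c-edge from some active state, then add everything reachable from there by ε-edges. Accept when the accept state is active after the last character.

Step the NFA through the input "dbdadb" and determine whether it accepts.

Answer: REJECT

Derivation:
S₀ = ε-closure({0}) = {0,1,2}
'd' @ 1: {3,4}
'b' @ 2: {5,6}
'd' @ 3: {7,8}
'a' @ 4: {1,2,9}  ✓accept
'd' @ 5: {3,4}
'b' @ 6: {5,6}
after full input: {5,6}  (accept=1 not in)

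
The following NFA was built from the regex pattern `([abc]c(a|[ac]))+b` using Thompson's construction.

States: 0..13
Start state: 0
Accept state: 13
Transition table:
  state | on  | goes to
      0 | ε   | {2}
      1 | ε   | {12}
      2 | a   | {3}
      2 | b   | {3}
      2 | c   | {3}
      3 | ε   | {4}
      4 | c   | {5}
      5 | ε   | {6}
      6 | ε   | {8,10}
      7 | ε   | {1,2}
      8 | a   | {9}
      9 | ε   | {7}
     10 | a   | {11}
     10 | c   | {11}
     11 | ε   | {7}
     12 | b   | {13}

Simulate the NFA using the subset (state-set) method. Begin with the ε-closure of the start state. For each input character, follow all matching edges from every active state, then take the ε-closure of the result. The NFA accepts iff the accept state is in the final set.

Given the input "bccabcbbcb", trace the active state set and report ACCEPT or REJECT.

start: ε-closure({0}) = {0,2}
'b' @ 1: {3,4}
'c' @ 2: {5,6,8,10}
'c' @ 3: {1,2,7,11,12}
'a' @ 4: {3,4}
'b' @ 5: {}  — dead — no transitions
rest 'cbbcb' ignored (set empty)
after full input: {}  (accept=13 not in)

Answer: REJECT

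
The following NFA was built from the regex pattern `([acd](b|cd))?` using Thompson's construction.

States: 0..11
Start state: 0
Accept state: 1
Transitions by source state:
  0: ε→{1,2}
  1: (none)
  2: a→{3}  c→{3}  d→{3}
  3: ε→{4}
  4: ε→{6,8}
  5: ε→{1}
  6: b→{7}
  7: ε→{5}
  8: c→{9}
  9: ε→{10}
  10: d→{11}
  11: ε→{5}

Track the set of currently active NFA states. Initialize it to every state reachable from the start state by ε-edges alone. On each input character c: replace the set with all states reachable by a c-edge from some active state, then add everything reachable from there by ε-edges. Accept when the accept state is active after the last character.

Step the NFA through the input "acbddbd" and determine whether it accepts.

initial (ε-close {0}): {0,1,2}
'a' @ 1: {3,4,6,8}
'c' @ 2: {9,10}
'b' @ 3: {}  — state set empty
rest 'ddbd' ignored (set empty)
after full input: {}  (accept=1 not in)

Answer: REJECT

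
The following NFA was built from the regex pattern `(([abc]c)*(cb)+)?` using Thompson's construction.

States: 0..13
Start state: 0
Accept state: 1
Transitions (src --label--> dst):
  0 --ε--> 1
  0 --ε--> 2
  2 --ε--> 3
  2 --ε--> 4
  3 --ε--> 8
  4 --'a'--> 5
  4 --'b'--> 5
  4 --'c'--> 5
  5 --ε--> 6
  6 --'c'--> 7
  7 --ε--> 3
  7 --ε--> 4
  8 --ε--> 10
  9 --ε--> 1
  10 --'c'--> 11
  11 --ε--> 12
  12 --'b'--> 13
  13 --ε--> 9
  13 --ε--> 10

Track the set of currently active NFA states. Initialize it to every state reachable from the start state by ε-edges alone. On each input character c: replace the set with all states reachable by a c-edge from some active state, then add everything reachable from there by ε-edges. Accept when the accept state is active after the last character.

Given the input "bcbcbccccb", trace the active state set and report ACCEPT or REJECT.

Answer: ACCEPT

Derivation:
start: ε-closure({0}) = {0,1,2,3,4,8,10}
'b' @ 1: {5,6}
'c' @ 2: {3,4,7,8,10}
'b' @ 3: {5,6}
'c' @ 4: {3,4,7,8,10}
'b' @ 5: {5,6}
'c' @ 6: {3,4,7,8,10}
'c' @ 7: {5,6,11,12}
'c' @ 8: {3,4,7,8,10}
'c' @ 9: {5,6,11,12}
'b' @ 10: {1,9,10,13}  (accept∈set)
after full input: {1,9,10,13}  (accept=1 in)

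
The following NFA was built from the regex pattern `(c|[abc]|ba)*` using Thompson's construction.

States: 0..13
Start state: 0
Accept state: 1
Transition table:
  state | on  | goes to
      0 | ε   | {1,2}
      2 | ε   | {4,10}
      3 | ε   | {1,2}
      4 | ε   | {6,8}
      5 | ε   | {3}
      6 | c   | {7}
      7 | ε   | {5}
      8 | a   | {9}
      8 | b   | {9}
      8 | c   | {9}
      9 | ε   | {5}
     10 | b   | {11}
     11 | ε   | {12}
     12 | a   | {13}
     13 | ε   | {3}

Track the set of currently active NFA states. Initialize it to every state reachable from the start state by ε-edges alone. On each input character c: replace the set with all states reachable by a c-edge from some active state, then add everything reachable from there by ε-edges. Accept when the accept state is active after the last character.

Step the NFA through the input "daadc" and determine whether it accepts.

S₀ = ε-closure({0}) = {0,1,2,4,6,8,10}
'd' @ 1: {}  — dead — no transitions
rest 'aadc' ignored (set empty)
final: {}; accept 1 not in set

Answer: REJECT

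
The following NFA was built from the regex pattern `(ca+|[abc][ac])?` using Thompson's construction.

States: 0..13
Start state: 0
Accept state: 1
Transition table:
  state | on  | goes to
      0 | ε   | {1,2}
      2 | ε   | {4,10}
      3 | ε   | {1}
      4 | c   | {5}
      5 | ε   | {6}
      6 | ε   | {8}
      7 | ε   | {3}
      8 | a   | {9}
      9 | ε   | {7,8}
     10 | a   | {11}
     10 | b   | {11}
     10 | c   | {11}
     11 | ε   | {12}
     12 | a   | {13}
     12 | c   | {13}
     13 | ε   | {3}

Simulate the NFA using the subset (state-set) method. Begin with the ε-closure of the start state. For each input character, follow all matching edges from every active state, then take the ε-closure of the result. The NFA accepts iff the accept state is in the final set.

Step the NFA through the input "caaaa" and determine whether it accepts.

initial (ε-close {0}): {0,1,2,4,10}
'c' @ 1: {5,6,8,11,12}
'a' @ 2: {1,3,7,8,9,13}  (accept∈set)
'a' @ 3: {1,3,7,8,9}  (accept∈set)
'a' @ 4: {1,3,7,8,9}  (accept∈set)
'a' @ 5: {1,3,7,8,9}  (accept∈set)
end set {1,3,7,8,9} — state 1 in

Answer: ACCEPT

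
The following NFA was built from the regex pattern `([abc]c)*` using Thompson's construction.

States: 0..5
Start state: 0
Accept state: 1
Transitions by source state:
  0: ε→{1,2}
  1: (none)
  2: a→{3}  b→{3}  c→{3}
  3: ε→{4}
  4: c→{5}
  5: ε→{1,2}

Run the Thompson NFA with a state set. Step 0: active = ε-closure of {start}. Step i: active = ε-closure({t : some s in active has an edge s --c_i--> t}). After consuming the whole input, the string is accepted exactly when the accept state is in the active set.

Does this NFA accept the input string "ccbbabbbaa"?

start: ε-closure({0}) = {0,1,2}
'c' @ 1: {3,4}
'c' @ 2: {1,2,5}  (accept∈set)
'b' @ 3: {3,4}
'b' @ 4: {}  — state set empty
rest 'abbbaa' ignored (set empty)
final: {}; accept 1 not in set

Answer: REJECT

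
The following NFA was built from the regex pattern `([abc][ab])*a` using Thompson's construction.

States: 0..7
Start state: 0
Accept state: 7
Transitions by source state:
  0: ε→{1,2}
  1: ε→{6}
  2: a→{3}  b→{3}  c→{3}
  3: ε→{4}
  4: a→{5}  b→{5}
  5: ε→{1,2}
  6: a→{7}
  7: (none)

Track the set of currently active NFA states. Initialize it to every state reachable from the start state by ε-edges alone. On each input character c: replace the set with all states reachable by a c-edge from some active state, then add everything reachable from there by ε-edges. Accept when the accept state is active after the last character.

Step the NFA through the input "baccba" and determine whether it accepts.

Answer: REJECT

Derivation:
initial (ε-close {0}): {0,1,2,6}
'b' @ 1: {3,4}
'a' @ 2: {1,2,5,6}
'c' @ 3: {3,4}
'c' @ 4: {}  — dead — no transitions
rest 'ba' ignored (set empty)
after full input: {}  (accept=7 not in)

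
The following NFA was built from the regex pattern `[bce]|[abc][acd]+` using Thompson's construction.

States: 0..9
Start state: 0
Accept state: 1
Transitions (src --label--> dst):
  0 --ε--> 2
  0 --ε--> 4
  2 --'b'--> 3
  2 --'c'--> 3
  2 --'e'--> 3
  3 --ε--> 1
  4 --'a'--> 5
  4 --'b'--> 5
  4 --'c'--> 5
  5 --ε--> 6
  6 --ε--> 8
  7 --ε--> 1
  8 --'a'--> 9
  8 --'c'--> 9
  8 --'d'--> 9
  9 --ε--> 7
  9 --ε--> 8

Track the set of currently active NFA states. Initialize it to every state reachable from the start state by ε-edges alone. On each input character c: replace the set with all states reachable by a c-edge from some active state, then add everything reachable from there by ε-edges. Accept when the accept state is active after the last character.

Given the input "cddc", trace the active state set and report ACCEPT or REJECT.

S₀ = ε-closure({0}) = {0,2,4}
'c' @ 1: {1,3,5,6,8}  ✓accept
'd' @ 2: {1,7,8,9}  ✓accept
'd' @ 3: {1,7,8,9}  ✓accept
'c' @ 4: {1,7,8,9}  ✓accept
final: {1,7,8,9}; accept 1 in set

Answer: ACCEPT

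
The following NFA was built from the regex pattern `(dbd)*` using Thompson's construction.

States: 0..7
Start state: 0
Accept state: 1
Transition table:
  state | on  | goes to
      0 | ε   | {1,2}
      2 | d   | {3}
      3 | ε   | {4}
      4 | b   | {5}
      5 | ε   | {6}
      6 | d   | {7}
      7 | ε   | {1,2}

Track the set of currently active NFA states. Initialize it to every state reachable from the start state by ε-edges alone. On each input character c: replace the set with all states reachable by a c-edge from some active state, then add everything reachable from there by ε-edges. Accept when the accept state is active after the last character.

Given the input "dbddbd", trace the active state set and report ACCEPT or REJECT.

S₀ = ε-closure({0}) = {0,1,2}
'd' @ 1: {3,4}
'b' @ 2: {5,6}
'd' @ 3: {1,2,7}  [accepting]
'd' @ 4: {3,4}
'b' @ 5: {5,6}
'd' @ 6: {1,2,7}  [accepting]
final: {1,2,7}; accept 1 in set

Answer: ACCEPT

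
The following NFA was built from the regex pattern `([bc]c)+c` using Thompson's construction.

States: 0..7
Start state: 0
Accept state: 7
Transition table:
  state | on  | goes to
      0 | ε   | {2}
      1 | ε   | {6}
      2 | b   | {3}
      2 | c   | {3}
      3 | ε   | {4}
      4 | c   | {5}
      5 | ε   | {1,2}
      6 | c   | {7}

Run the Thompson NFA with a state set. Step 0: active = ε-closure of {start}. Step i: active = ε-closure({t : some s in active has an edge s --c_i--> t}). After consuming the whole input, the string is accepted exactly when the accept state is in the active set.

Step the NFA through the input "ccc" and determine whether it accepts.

start: ε-closure({0}) = {0,2}
'c' @ 1: {3,4}
'c' @ 2: {1,2,5,6}
'c' @ 3: {3,4,7}  (accept∈set)
final: {3,4,7}; accept 7 in set

Answer: ACCEPT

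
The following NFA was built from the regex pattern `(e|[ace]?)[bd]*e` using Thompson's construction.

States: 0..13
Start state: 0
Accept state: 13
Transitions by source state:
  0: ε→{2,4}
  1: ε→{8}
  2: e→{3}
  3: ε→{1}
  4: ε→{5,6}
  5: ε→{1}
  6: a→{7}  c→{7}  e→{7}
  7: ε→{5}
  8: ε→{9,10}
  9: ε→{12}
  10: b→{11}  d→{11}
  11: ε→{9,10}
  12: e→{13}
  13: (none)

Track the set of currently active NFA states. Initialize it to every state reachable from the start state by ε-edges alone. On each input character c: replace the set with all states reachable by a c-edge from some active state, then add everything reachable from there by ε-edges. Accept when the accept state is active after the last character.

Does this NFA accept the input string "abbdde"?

Answer: ACCEPT

Steps:
initial (ε-close {0}): {0,1,2,4,5,6,8,9,10,12}
'a' @ 1: {1,5,7,8,9,10,12}
'b' @ 2: {9,10,11,12}
'b' @ 3: {9,10,11,12}
'd' @ 4: {9,10,11,12}
'd' @ 5: {9,10,11,12}
'e' @ 6: {13}  [accepting]
after full input: {13}  (accept=13 in)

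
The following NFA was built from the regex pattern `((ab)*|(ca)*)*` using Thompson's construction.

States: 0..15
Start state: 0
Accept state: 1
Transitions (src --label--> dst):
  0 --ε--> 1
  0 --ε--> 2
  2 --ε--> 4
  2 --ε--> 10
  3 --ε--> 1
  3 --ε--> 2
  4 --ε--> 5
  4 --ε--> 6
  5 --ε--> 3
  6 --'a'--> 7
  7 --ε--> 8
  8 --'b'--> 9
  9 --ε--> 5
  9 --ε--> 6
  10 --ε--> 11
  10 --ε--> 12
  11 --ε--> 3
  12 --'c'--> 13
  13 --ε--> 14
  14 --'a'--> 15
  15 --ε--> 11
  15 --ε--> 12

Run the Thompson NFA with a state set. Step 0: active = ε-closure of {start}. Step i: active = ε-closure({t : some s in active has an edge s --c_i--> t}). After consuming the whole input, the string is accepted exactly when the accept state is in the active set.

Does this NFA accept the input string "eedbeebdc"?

S₀ = ε-closure({0}) = {0,1,2,3,4,5,6,10,11,12}
'e' @ 1: {}  — state set empty
rest 'edbeebdc' ignored (set empty)
final: {}; accept 1 not in set

Answer: REJECT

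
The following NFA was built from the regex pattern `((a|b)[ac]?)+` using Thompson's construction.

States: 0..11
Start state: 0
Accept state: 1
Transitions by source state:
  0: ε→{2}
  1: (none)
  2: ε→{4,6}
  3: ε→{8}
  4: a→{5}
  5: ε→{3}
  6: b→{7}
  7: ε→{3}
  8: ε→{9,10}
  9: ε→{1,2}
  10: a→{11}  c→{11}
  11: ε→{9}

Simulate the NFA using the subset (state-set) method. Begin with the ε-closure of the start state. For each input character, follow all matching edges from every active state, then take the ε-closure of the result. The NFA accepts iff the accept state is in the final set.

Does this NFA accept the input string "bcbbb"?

Answer: ACCEPT

Trace:
S₀ = ε-closure({0}) = {0,2,4,6}
'b' @ 1: {1,2,3,4,6,7,8,9,10}  (accept∈set)
'c' @ 2: {1,2,4,6,9,11}  (accept∈set)
'b' @ 3: {1,2,3,4,6,7,8,9,10}  (accept∈set)
'b' @ 4: {1,2,3,4,6,7,8,9,10}  (accept∈set)
'b' @ 5: {1,2,3,4,6,7,8,9,10}  (accept∈set)
final: {1,2,3,4,6,7,8,9,10}; accept 1 in set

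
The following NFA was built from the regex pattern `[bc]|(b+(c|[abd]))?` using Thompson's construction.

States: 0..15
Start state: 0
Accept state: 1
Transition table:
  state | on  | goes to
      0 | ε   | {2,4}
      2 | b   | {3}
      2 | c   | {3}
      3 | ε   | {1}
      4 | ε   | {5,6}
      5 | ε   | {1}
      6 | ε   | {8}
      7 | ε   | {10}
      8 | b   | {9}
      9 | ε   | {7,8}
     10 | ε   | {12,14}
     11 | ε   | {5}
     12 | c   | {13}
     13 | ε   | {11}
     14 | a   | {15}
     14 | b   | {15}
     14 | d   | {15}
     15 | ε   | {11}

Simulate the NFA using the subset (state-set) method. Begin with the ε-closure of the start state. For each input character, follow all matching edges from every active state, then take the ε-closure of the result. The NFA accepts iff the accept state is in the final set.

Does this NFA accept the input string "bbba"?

Answer: ACCEPT

Derivation:
start: ε-closure({0}) = {0,1,2,4,5,6,8}
'b' @ 1: {1,3,7,8,9,10,12,14}  ✓accept
'b' @ 2: {1,5,7,8,9,10,11,12,14,15}  ✓accept
'b' @ 3: {1,5,7,8,9,10,11,12,14,15}  ✓accept
'a' @ 4: {1,5,11,15}  ✓accept
end set {1,5,11,15} — state 1 in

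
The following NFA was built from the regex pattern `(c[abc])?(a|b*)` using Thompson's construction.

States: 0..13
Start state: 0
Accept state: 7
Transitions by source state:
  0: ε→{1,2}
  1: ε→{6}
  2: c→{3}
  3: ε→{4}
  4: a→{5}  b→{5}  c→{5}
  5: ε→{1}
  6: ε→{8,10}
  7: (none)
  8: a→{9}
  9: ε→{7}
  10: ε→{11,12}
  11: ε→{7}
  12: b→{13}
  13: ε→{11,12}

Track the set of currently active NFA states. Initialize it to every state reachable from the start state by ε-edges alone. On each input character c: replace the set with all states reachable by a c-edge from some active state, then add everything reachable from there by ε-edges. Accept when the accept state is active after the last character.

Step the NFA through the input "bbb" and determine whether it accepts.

initial (ε-close {0}): {0,1,2,6,7,8,10,11,12}
'b' @ 1: {7,11,12,13}  [accepting]
'b' @ 2: {7,11,12,13}  [accepting]
'b' @ 3: {7,11,12,13}  [accepting]
after full input: {7,11,12,13}  (accept=7 in)

Answer: ACCEPT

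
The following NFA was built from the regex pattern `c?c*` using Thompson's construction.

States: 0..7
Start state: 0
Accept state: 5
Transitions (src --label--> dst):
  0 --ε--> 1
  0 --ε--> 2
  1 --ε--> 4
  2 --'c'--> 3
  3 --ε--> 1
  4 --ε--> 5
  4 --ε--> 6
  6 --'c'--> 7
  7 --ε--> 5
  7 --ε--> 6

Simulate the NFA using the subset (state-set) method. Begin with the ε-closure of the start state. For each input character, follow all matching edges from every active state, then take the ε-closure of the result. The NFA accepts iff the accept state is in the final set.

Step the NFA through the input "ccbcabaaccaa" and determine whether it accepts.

Answer: REJECT

Trace:
start: ε-closure({0}) = {0,1,2,4,5,6}
'c' @ 1: {1,3,4,5,6,7}  (accept∈set)
'c' @ 2: {5,6,7}  (accept∈set)
'b' @ 3: {}  — state set empty
rest 'cabaaccaa' ignored (set empty)
final: {}; accept 5 not in set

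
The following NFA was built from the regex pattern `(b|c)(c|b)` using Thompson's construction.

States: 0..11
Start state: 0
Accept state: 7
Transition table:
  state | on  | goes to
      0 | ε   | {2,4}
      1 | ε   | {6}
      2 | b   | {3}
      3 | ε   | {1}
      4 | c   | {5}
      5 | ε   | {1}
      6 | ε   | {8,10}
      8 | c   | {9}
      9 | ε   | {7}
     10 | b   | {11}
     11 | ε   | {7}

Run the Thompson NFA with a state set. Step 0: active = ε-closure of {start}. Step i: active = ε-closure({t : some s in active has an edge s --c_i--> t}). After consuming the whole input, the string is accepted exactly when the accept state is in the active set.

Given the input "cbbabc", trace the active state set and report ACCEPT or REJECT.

Answer: REJECT

Trace:
start: ε-closure({0}) = {0,2,4}
'c' @ 1: {1,5,6,8,10}
'b' @ 2: {7,11}  [accepting]
'b' @ 3: {}  — no active states
rest 'abc' ignored (set empty)
final: {}; accept 7 not in set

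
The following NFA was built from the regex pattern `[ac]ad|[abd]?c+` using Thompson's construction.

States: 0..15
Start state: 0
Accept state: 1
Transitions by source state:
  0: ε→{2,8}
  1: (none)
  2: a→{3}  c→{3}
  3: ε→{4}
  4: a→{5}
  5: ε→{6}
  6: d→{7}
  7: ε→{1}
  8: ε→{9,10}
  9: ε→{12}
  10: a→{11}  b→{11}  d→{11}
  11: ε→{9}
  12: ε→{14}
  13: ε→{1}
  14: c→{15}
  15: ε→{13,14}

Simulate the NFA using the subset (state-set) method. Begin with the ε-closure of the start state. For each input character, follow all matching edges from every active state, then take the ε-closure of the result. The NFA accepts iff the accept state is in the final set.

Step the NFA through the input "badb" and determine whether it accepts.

Answer: REJECT

Steps:
initial (ε-close {0}): {0,2,8,9,10,12,14}
'b' @ 1: {9,11,12,14}
'a' @ 2: {}  — dead — no transitions
rest 'db' ignored (set empty)
end set {} — state 1 not in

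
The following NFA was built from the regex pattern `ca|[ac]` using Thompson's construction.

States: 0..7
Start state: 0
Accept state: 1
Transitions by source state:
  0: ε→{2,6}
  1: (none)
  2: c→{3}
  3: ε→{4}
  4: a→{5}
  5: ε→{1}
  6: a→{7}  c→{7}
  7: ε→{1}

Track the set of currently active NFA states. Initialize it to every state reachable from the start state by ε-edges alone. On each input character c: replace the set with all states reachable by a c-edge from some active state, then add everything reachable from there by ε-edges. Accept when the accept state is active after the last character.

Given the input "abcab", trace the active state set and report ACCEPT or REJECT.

Answer: REJECT

Derivation:
initial (ε-close {0}): {0,2,6}
'a' @ 1: {1,7}  ✓accept
'b' @ 2: {}  — state set empty
rest 'cab' ignored (set empty)
final: {}; accept 1 not in set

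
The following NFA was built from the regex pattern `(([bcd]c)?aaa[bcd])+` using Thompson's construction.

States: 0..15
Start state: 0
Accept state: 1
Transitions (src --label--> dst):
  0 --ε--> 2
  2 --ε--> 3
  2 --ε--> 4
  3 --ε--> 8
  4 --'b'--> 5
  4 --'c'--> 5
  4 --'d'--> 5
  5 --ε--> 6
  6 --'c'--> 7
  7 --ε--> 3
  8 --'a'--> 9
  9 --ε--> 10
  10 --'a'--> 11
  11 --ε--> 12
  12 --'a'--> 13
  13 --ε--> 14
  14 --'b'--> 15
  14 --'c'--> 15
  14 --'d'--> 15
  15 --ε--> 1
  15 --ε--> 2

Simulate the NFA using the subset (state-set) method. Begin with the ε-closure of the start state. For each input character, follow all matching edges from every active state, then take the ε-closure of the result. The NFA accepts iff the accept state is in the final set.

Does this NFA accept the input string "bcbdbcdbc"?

S₀ = ε-closure({0}) = {0,2,3,4,8}
'b' @ 1: {5,6}
'c' @ 2: {3,7,8}
'b' @ 3: {}  — no active states
rest 'dbcdbc' ignored (set empty)
end set {} — state 1 not in

Answer: REJECT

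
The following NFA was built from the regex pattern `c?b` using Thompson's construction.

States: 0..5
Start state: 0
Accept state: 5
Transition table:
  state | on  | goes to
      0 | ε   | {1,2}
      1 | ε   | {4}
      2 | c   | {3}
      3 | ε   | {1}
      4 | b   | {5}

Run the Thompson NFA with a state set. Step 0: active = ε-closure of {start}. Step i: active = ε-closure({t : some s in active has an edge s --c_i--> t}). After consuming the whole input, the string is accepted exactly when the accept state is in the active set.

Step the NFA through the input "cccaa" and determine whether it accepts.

initial (ε-close {0}): {0,1,2,4}
'c' @ 1: {1,3,4}
'c' @ 2: {}  — state set empty
rest 'caa' ignored (set empty)
after full input: {}  (accept=5 not in)

Answer: REJECT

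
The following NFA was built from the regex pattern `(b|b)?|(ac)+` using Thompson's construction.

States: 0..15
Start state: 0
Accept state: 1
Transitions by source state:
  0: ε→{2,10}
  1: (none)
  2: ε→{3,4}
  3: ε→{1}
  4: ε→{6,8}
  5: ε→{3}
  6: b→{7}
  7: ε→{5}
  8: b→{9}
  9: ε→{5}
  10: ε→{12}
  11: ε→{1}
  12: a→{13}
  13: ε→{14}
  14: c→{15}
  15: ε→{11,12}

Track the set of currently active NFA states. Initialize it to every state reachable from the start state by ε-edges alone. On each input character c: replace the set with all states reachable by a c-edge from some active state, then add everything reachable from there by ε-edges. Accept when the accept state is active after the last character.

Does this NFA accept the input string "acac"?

Answer: ACCEPT

Steps:
S₀ = ε-closure({0}) = {0,1,2,3,4,6,8,10,12}
'a' @ 1: {13,14}
'c' @ 2: {1,11,12,15}  (accept∈set)
'a' @ 3: {13,14}
'c' @ 4: {1,11,12,15}  (accept∈set)
end set {1,11,12,15} — state 1 in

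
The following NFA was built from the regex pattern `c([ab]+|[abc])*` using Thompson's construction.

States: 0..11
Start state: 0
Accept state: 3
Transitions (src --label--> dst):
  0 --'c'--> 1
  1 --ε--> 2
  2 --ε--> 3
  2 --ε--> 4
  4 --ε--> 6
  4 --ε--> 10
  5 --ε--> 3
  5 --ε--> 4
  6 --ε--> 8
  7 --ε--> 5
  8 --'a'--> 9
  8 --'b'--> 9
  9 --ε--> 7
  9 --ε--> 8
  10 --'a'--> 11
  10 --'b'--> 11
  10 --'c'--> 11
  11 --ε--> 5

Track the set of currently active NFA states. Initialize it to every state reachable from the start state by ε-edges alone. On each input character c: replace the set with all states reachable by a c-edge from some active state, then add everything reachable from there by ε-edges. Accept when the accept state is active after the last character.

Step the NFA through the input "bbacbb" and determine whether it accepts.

Answer: REJECT

Trace:
initial (ε-close {0}): {0}
'b' @ 1: {}  — state set empty
rest 'bacbb' ignored (set empty)
final: {}; accept 3 not in set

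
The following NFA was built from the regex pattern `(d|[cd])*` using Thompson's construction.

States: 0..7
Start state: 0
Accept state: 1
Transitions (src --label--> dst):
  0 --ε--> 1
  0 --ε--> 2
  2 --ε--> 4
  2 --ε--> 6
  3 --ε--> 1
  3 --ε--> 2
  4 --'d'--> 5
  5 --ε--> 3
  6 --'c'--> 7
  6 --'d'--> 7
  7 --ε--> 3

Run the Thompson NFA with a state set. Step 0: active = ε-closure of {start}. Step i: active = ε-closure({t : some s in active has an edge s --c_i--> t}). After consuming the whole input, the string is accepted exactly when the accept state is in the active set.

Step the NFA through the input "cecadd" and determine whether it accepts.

Answer: REJECT

Trace:
initial (ε-close {0}): {0,1,2,4,6}
'c' @ 1: {1,2,3,4,6,7}  [accepting]
'e' @ 2: {}  — no active states
rest 'cadd' ignored (set empty)
end set {} — state 1 not in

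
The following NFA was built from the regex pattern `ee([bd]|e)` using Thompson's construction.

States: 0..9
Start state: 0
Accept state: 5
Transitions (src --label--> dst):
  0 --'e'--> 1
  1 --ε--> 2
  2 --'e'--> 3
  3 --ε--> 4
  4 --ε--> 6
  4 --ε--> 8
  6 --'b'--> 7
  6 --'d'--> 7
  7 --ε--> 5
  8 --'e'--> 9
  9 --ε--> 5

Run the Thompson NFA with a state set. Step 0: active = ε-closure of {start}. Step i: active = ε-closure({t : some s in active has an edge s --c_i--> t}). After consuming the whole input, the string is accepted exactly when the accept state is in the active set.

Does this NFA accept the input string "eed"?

initial (ε-close {0}): {0}
'e' @ 1: {1,2}
'e' @ 2: {3,4,6,8}
'd' @ 3: {5,7}  ✓accept
end set {5,7} — state 5 in

Answer: ACCEPT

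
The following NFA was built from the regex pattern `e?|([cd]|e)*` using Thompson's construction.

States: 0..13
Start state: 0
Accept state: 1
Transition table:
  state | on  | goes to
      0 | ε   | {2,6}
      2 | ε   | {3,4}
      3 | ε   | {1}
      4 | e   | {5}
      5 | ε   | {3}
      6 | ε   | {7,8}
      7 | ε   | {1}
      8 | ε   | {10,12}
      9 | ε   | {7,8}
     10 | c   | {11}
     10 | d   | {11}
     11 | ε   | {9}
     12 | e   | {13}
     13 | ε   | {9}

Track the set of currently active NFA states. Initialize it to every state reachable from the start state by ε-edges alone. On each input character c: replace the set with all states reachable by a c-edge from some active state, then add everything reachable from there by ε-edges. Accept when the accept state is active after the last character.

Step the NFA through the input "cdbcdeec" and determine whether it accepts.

S₀ = ε-closure({0}) = {0,1,2,3,4,6,7,8,10,12}
'c' @ 1: {1,7,8,9,10,11,12}  [accepting]
'd' @ 2: {1,7,8,9,10,11,12}  [accepting]
'b' @ 3: {}  — dead — no transitions
rest 'cdeec' ignored (set empty)
final: {}; accept 1 not in set

Answer: REJECT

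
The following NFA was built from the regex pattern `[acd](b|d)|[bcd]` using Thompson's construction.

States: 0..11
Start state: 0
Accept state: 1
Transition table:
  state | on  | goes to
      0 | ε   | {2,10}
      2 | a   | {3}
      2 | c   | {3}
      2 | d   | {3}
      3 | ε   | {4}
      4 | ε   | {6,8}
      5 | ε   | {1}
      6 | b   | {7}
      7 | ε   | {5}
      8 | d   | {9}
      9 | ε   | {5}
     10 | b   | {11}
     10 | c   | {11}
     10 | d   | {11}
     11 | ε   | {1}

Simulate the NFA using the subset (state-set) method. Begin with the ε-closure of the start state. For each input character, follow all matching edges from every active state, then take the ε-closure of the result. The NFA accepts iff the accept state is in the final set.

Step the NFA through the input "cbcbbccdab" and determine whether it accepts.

Answer: REJECT

Derivation:
initial (ε-close {0}): {0,2,10}
'c' @ 1: {1,3,4,6,8,11}  [accepting]
'b' @ 2: {1,5,7}  [accepting]
'c' @ 3: {}  — dead — no transitions
rest 'bbccdab' ignored (set empty)
end set {} — state 1 not in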